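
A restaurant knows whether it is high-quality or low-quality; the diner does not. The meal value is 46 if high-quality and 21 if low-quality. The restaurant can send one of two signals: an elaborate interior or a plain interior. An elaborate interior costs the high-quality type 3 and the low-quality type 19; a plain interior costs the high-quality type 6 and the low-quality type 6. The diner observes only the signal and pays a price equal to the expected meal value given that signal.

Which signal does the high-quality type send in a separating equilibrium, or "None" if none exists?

None

Try high-quality → elaborate interior, low-quality → plain interior:
  If types separate, elaborate interior earns payment 46 and plain interior earns 21.
  High-quality: elaborate interior gives 46 − 3 = 43; plain interior gives 21 − 6 = 15. No deviation. ✓
  Low-quality: plain interior gives 21 − 6 = 15; elaborate interior gives 46 − 19 = 27. Would deviate. ✗
Try high-quality → plain interior, low-quality → elaborate interior:
  If types separate, plain interior earns payment 46 and elaborate interior earns 21.
  High-quality: plain interior gives 46 − 6 = 40; elaborate interior gives 21 − 3 = 18. No deviation. ✓
  Low-quality: elaborate interior gives 21 − 19 = 2; plain interior gives 46 − 6 = 40. Would deviate. ✗
Neither assignment is incentive-compatible.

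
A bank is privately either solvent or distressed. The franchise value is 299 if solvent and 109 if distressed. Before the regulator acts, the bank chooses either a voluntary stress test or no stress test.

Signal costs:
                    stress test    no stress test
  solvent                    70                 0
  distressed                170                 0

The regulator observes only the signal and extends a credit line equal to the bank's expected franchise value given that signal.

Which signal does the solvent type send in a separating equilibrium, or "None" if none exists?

Try solvent → stress test, distressed → no stress test:
  If types separate, stress test earns payment 299 and no stress test earns 109.
  Solvent: stress test gives 299 − 70 = 229; no stress test gives 109 − 0 = 109. No deviation. ✓
  Distressed: no stress test gives 109 − 0 = 109; stress test gives 299 − 170 = 129. Would deviate. ✗
Try solvent → no stress test, distressed → stress test:
  If types separate, no stress test earns payment 299 and stress test earns 109.
  Solvent: no stress test gives 299 − 0 = 299; stress test gives 109 − 70 = 39. No deviation. ✓
  Distressed: stress test gives 109 − 170 = -61; no stress test gives 299 − 0 = 299. Would deviate. ✗
Neither assignment is incentive-compatible.

None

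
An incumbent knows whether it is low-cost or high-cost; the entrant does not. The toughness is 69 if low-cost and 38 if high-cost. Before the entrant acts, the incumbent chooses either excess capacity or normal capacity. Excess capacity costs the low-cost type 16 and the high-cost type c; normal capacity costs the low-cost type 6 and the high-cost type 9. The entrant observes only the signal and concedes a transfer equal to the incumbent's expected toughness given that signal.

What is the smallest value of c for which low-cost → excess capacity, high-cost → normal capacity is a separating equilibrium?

Under separation: excess capacity → low-cost (pays 69); normal capacity → high-cost (pays 38).
Low-cost: 69 − 16 = 53 ≥ 38 − 6 = 32. Holds regardless of c. ✓
High-cost: 38 − 9 ≥ 69 − c, so c ≥ 69 − 29 = 40.

40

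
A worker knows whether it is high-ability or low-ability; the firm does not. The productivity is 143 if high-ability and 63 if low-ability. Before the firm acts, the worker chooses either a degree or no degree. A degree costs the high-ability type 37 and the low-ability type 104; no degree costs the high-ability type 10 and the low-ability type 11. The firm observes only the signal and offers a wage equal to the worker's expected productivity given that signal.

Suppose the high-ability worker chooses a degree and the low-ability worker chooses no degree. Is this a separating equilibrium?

Yes

If types separate, degree earns payment 143 and no degree earns 63.
High-ability: degree gives 143 − 37 = 106; no degree gives 63 − 10 = 53. No deviation. ✓
Low-ability: no degree gives 63 − 11 = 52; degree gives 143 − 104 = 39. No deviation. ✓
Both incentive constraints hold.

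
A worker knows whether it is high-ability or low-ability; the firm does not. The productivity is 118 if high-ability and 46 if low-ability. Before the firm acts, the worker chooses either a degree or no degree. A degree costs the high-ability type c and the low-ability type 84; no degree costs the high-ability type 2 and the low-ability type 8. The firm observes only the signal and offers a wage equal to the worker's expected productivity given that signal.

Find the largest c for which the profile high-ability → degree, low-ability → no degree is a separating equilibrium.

Under separation: degree → high-ability (pays 118); no degree → low-ability (pays 46).
Low-ability: 46 − 8 = 38 ≥ 118 − 84 = 34. Holds regardless of c. ✓
High-ability: 118 − c ≥ 46 − 2, so c ≤ 118 − 44 = 74.

74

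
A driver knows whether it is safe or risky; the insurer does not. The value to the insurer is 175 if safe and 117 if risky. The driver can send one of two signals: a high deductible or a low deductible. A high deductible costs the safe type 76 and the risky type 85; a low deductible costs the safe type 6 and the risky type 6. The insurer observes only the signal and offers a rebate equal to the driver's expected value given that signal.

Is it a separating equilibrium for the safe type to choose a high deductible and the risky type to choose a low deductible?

If types separate, high deductible earns payment 175 and low deductible earns 117.
Safe: high deductible gives 175 − 76 = 99; low deductible gives 117 − 6 = 111. Would deviate. ✗
Risky: low deductible gives 117 − 6 = 111; high deductible gives 175 − 85 = 90. No deviation. ✓

No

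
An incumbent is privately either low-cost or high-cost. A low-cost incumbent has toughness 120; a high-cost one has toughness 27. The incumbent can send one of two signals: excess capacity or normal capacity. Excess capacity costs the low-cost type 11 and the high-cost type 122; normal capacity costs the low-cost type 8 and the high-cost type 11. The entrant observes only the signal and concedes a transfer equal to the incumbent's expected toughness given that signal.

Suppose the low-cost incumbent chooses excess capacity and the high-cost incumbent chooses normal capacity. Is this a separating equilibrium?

Yes

Under separation the entrant infers type exactly: excess capacity → low-cost (pays 120), normal capacity → high-cost (pays 27).
Low-cost: excess capacity gives 120 − 11 = 109; normal capacity gives 27 − 8 = 19. No deviation. ✓
High-cost: normal capacity gives 27 − 11 = 16; excess capacity gives 120 − 122 = -2. No deviation. ✓
Neither type gains from mimicking the other.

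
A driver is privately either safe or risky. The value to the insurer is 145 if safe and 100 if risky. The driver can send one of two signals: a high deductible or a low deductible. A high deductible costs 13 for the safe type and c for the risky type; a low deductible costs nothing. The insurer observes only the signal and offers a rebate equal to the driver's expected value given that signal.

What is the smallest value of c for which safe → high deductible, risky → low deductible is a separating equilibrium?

Under separation: high deductible → safe (pays 145); low deductible → risky (pays 100).
Safe: 145 − 13 = 132 ≥ 100 − 0 = 100. Holds regardless of c. ✓
Risky: 100 − 0 ≥ 145 − c, so c ≥ 145 − 100 = 45.

45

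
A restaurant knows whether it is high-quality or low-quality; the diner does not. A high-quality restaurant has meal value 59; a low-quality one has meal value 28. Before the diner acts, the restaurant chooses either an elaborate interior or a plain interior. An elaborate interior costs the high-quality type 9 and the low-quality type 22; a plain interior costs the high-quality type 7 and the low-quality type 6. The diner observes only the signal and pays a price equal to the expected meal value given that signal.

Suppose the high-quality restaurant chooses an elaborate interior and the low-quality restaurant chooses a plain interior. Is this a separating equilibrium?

Under separation the diner infers type exactly: elaborate interior → high-quality (pays 59), plain interior → low-quality (pays 28).
High-quality: elaborate interior gives 59 − 9 = 50; plain interior gives 28 − 7 = 21. No deviation. ✓
Low-quality: plain interior gives 28 − 6 = 22; elaborate interior gives 59 − 22 = 37. Would deviate. ✗

No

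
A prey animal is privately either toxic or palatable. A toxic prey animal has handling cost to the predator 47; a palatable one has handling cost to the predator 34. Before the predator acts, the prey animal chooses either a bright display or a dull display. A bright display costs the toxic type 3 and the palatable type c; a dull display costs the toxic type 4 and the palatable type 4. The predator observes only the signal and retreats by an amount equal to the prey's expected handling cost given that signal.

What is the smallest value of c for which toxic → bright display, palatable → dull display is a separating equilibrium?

17

Under separation: bright display → toxic (pays 47); dull display → palatable (pays 34).
Toxic: 47 − 3 = 44 ≥ 34 − 4 = 30. Holds regardless of c. ✓
Palatable: 34 − 4 ≥ 47 − c, so c ≥ 47 − 30 = 17.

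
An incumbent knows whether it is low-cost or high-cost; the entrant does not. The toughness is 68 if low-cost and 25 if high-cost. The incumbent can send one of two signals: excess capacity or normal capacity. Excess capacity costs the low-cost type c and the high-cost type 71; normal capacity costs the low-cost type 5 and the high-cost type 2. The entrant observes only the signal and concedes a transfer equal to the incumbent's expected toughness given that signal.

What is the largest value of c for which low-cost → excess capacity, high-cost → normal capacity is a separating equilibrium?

Under separation: excess capacity → low-cost (pays 68); normal capacity → high-cost (pays 25).
High-cost: 25 − 2 = 23 ≥ 68 − 71 = -3. Holds regardless of c. ✓
Low-cost: 68 − c ≥ 25 − 5, so c ≤ 68 − 20 = 48.

48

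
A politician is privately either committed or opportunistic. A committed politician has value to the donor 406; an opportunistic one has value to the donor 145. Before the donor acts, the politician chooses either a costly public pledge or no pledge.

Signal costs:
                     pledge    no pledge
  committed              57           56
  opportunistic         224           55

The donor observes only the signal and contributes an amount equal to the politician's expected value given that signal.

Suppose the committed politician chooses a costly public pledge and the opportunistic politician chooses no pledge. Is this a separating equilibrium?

Under separation the donor infers type exactly: pledge → committed (pays 406), no pledge → opportunistic (pays 145).
Committed: pledge gives 406 − 57 = 349; no pledge gives 145 − 56 = 89. No deviation. ✓
Opportunistic: no pledge gives 145 − 55 = 90; pledge gives 406 − 224 = 182. Would deviate. ✗

No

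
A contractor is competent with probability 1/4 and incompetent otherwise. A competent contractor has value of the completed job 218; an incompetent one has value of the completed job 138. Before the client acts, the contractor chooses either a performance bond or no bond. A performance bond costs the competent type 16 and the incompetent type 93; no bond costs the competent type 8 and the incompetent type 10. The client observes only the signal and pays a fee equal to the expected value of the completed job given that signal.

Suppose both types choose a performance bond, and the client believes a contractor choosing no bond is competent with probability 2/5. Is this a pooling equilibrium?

At the pooled signal (bond) the client holds the prior 1/4 and pays 1/4·218 + 3/4·138 = 158. Off-path (no bond) belief 2/5 gives 2/5·218 + 3/5·138 = 170.
Competent: bond gives 158 − 16 = 142; no bond gives 170 − 8 = 162. Deviates. ✗
Incompetent: bond gives 158 − 93 = 65; no bond gives 170 − 10 = 160. Deviates. ✗

No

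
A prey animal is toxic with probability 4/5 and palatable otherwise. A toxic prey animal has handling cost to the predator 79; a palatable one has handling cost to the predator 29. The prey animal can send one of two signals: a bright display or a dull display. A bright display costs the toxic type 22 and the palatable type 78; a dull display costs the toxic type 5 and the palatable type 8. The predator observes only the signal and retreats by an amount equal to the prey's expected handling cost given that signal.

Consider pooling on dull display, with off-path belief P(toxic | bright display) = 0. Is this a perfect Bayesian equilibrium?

Yes

At the pooled signal (dull display) the predator holds the prior 4/5 and pays 4/5·79 + 1/5·29 = 69. Off-path (bright display) belief 0 gives 0·79 + 1·29 = 29.
Toxic: dull display gives 69 − 5 = 64; bright display gives 29 − 22 = 7. Stays. ✓
Palatable: dull display gives 69 − 8 = 61; bright display gives 29 − 78 = -49. Stays. ✓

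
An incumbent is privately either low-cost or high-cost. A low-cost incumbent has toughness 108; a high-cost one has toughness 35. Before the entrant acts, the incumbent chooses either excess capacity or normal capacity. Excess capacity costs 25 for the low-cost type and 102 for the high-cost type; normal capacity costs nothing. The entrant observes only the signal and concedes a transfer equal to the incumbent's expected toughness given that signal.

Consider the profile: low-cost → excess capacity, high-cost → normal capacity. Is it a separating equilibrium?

Yes

If types separate, excess capacity earns payment 108 and normal capacity earns 35.
Low-cost: excess capacity gives 108 − 25 = 83; normal capacity gives 35 − 0 = 35. No deviation. ✓
High-cost: normal capacity gives 35 − 0 = 35; excess capacity gives 108 − 102 = 6. No deviation. ✓
Neither type gains from mimicking the other.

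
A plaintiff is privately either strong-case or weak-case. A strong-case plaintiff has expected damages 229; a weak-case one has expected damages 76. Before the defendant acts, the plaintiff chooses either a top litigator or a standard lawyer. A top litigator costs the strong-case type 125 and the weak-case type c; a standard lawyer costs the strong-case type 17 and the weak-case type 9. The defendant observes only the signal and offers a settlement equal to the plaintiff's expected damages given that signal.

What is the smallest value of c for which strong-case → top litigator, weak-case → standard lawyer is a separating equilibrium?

Under separation: top litigator → strong-case (pays 229); standard lawyer → weak-case (pays 76).
Strong-case: 229 − 125 = 104 ≥ 76 − 17 = 59. Holds regardless of c. ✓
Weak-case: 76 − 9 ≥ 229 − c, so c ≥ 229 − 67 = 162.

162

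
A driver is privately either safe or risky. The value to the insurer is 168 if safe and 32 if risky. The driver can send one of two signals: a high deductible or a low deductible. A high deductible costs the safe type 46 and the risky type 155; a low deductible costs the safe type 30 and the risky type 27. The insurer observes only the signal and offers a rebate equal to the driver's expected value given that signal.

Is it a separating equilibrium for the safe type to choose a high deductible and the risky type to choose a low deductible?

No

If types separate, high deductible earns payment 168 and low deductible earns 32.
Safe: high deductible gives 168 − 46 = 122; low deductible gives 32 − 30 = 2. No deviation. ✓
Risky: low deductible gives 32 − 27 = 5; high deductible gives 168 − 155 = 13. Would deviate. ✗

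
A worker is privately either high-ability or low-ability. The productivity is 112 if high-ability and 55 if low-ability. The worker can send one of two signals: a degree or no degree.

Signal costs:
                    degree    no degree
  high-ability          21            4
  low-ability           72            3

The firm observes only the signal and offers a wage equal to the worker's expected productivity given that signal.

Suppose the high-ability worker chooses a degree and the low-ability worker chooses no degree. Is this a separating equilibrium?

Yes

If types separate, degree earns payment 112 and no degree earns 55.
High-ability: degree gives 112 − 21 = 91; no degree gives 55 − 4 = 51. No deviation. ✓
Low-ability: no degree gives 55 − 3 = 52; degree gives 112 − 72 = 40. No deviation. ✓
Neither type gains from mimicking the other.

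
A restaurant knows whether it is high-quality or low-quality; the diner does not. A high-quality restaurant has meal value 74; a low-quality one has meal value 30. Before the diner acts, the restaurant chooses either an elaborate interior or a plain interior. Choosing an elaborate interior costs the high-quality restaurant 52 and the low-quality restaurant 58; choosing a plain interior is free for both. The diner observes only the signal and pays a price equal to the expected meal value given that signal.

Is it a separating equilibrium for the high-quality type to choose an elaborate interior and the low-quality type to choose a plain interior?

No

Under separation the diner infers type exactly: elaborate interior → high-quality (pays 74), plain interior → low-quality (pays 30).
High-quality: elaborate interior gives 74 − 52 = 22; plain interior gives 30 − 0 = 30. Would deviate. ✗
Low-quality: plain interior gives 30 − 0 = 30; elaborate interior gives 74 − 58 = 16. No deviation. ✓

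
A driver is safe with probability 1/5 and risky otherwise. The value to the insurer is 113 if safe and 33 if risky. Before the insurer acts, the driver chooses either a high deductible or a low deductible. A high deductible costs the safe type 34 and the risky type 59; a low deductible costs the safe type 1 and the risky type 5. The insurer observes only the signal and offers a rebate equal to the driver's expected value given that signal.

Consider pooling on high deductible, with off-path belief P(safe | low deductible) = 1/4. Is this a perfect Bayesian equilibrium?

On the equilibrium path (high deductible) the insurer holds the prior 1/5 and pays 1/5·113 + 4/5·33 = 49. Off-path (low deductible) belief 1/4 gives 1/4·113 + 3/4·33 = 53.
Safe: high deductible gives 49 − 34 = 15; low deductible gives 53 − 1 = 52. Deviates. ✗
Risky: high deductible gives 49 − 59 = -10; low deductible gives 53 − 5 = 48. Deviates. ✗

No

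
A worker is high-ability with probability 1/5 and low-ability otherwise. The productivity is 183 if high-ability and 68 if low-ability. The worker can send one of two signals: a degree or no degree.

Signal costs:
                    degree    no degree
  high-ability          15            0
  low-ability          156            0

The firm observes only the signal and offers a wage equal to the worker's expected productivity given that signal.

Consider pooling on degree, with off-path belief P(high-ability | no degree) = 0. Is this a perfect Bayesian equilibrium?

On the equilibrium path (degree) the firm holds the prior 1/5 and pays 1/5·183 + 4/5·68 = 91. Off-path (no degree) belief 0 gives 0·183 + 1·68 = 68.
High-ability: degree gives 91 − 15 = 76; no degree gives 68 − 0 = 68. Stays. ✓
Low-ability: degree gives 91 − 156 = -65; no degree gives 68 − 0 = 68. Deviates. ✗

No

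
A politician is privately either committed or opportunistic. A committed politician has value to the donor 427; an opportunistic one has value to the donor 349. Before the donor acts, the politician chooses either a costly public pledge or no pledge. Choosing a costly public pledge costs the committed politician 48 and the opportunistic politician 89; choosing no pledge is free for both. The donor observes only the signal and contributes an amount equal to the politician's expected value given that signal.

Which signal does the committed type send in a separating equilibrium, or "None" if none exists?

pledge

Try committed → pledge, opportunistic → no pledge:
  If types separate, pledge earns payment 427 and no pledge earns 349.
  Committed: pledge gives 427 − 48 = 379; no pledge gives 349 − 0 = 349. No deviation. ✓
  Opportunistic: no pledge gives 349 − 0 = 349; pledge gives 427 − 89 = 338. No deviation. ✓
Both hold — the committed type sends pledge.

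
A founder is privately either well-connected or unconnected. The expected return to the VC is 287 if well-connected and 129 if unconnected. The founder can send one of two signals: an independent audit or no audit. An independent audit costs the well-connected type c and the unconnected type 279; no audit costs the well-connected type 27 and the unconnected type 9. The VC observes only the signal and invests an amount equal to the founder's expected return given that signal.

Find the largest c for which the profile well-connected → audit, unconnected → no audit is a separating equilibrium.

Under separation: audit → well-connected (pays 287); no audit → unconnected (pays 129).
Unconnected: 129 − 9 = 120 ≥ 287 − 279 = 8. Holds regardless of c. ✓
Well-connected: 287 − c ≥ 129 − 27, so c ≤ 287 − 102 = 185.

185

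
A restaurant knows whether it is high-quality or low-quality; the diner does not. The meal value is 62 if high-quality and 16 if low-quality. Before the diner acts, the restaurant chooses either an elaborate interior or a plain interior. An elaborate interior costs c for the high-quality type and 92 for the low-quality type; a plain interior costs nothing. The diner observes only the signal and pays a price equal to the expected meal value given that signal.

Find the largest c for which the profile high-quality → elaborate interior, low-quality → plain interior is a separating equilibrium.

Under separation: elaborate interior → high-quality (pays 62); plain interior → low-quality (pays 16).
Low-quality: 16 − 0 = 16 ≥ 62 − 92 = -30. Holds regardless of c. ✓
High-quality: 62 − c ≥ 16 − 0, so c ≤ 62 − 16 = 46.

46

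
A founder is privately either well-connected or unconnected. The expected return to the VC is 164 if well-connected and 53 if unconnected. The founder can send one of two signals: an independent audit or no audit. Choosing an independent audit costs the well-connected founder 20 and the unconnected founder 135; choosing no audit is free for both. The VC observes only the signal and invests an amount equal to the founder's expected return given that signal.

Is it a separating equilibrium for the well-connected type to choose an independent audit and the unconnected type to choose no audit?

Under separation the VC infers type exactly: audit → well-connected (pays 164), no audit → unconnected (pays 53).
Well-connected: audit gives 164 − 20 = 144; no audit gives 53 − 0 = 53. No deviation. ✓
Unconnected: no audit gives 53 − 0 = 53; audit gives 164 − 135 = 29. No deviation. ✓
Neither type gains from mimicking the other.

Yes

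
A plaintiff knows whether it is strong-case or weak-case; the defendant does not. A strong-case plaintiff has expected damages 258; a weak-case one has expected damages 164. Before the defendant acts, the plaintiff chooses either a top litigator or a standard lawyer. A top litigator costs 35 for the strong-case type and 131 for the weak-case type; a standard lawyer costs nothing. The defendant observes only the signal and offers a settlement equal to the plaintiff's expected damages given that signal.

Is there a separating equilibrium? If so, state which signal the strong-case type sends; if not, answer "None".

Try strong-case → top litigator, weak-case → standard lawyer:
  Under separation the defendant infers type exactly: top litigator → strong-case (pays 258), standard lawyer → weak-case (pays 164).
  Strong-case: top litigator gives 258 − 35 = 223; standard lawyer gives 164 − 0 = 164. No deviation. ✓
  Weak-case: standard lawyer gives 164 − 0 = 164; top litigator gives 258 − 131 = 127. No deviation. ✓
Both hold — the strong-case type sends top litigator.

top litigator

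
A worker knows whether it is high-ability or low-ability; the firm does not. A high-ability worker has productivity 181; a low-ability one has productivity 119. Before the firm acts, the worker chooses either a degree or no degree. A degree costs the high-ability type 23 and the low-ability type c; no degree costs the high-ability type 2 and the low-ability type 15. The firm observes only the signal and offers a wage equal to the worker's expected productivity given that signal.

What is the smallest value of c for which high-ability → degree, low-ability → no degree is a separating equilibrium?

Under separation: degree → high-ability (pays 181); no degree → low-ability (pays 119).
High-ability: 181 − 23 = 158 ≥ 119 − 2 = 117. Holds regardless of c. ✓
Low-ability: 119 − 15 ≥ 181 − c, so c ≥ 181 − 104 = 77.

77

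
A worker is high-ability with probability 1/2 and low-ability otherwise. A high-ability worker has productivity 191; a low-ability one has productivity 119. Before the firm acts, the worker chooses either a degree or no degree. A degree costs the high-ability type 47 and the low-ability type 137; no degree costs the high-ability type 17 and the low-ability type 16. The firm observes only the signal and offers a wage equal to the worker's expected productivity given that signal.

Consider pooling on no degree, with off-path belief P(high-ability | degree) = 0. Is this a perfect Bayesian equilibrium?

Yes

At the pooled signal (no degree) the firm holds the prior 1/2 and pays 1/2·191 + 1/2·119 = 155. Off-path (degree) belief 0 gives 0·191 + 1·119 = 119.
High-ability: no degree gives 155 − 17 = 138; degree gives 119 − 47 = 72. Stays. ✓
Low-ability: no degree gives 155 − 16 = 139; degree gives 119 − 137 = -18. Stays. ✓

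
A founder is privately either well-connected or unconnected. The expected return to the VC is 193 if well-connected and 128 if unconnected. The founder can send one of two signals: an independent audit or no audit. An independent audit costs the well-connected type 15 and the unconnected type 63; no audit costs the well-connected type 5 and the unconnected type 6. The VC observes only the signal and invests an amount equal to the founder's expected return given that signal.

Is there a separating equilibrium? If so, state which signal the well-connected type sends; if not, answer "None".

None

Try well-connected → audit, unconnected → no audit:
  If types separate, audit earns payment 193 and no audit earns 128.
  Well-connected: audit gives 193 − 15 = 178; no audit gives 128 − 5 = 123. No deviation. ✓
  Unconnected: no audit gives 128 − 6 = 122; audit gives 193 − 63 = 130. Would deviate. ✗
Try well-connected → no audit, unconnected → audit:
  If types separate, no audit earns payment 193 and audit earns 128.
  Well-connected: no audit gives 193 − 5 = 188; audit gives 128 − 15 = 113. No deviation. ✓
  Unconnected: audit gives 128 − 63 = 65; no audit gives 193 − 6 = 187. Would deviate. ✗
Neither assignment is incentive-compatible.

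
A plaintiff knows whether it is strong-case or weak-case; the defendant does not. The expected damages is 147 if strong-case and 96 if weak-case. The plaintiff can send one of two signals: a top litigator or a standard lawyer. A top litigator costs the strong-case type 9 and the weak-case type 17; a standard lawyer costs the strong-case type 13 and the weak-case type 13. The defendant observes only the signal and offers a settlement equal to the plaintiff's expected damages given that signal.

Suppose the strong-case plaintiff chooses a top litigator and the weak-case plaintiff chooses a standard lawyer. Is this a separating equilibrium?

If types separate, top litigator earns payment 147 and standard lawyer earns 96.
Strong-case: top litigator gives 147 − 9 = 138; standard lawyer gives 96 − 13 = 83. No deviation. ✓
Weak-case: standard lawyer gives 96 − 13 = 83; top litigator gives 147 − 17 = 130. Would deviate. ✗

No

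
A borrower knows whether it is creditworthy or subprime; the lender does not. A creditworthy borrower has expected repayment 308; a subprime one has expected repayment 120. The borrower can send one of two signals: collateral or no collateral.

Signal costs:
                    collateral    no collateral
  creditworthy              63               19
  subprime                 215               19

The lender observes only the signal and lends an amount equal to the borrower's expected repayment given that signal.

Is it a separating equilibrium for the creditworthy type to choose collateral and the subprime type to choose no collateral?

Yes

Under separation the lender infers type exactly: collateral → creditworthy (pays 308), no collateral → subprime (pays 120).
Creditworthy: collateral gives 308 − 63 = 245; no collateral gives 120 − 19 = 101. No deviation. ✓
Subprime: no collateral gives 120 − 19 = 101; collateral gives 308 − 215 = 93. No deviation. ✓
Neither type gains from mimicking the other.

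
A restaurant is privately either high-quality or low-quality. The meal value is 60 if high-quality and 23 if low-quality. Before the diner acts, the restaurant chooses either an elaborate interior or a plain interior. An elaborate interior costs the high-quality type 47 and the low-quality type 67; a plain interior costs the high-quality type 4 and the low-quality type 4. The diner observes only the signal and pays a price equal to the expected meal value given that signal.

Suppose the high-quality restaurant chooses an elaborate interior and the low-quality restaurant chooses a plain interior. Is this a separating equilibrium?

No

If types separate, elaborate interior earns payment 60 and plain interior earns 23.
High-quality: elaborate interior gives 60 − 47 = 13; plain interior gives 23 − 4 = 19. Would deviate. ✗
Low-quality: plain interior gives 23 − 4 = 19; elaborate interior gives 60 − 67 = -7. No deviation. ✓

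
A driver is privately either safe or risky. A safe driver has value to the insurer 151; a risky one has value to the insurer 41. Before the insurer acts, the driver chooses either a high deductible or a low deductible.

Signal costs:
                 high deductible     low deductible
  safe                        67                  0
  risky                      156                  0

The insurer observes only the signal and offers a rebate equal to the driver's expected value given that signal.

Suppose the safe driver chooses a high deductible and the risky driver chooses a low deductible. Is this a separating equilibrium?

Yes

If types separate, high deductible earns payment 151 and low deductible earns 41.
Safe: high deductible gives 151 − 67 = 84; low deductible gives 41 − 0 = 41. No deviation. ✓
Risky: low deductible gives 41 − 0 = 41; high deductible gives 151 − 156 = -5. No deviation. ✓
Both incentive constraints hold.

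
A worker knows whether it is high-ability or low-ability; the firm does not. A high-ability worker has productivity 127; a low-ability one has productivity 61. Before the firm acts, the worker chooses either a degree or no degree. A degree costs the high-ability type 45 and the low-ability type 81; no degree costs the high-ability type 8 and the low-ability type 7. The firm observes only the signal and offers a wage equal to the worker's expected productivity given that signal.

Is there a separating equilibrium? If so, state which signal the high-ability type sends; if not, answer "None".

degree

Try high-ability → degree, low-ability → no degree:
  If types separate, degree earns payment 127 and no degree earns 61.
  High-ability: degree gives 127 − 45 = 82; no degree gives 61 − 8 = 53. No deviation. ✓
  Low-ability: no degree gives 61 − 7 = 54; degree gives 127 − 81 = 46. No deviation. ✓
Both hold — the high-ability type sends degree.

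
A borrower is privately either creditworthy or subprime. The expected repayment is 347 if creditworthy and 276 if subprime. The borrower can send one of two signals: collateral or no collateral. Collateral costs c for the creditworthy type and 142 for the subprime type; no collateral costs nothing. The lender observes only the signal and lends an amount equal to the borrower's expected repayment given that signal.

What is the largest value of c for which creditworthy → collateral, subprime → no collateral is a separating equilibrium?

Under separation: collateral → creditworthy (pays 347); no collateral → subprime (pays 276).
Subprime: 276 − 0 = 276 ≥ 347 − 142 = 205. Holds regardless of c. ✓
Creditworthy: 347 − c ≥ 276 − 0, so c ≤ 347 − 276 = 71.

71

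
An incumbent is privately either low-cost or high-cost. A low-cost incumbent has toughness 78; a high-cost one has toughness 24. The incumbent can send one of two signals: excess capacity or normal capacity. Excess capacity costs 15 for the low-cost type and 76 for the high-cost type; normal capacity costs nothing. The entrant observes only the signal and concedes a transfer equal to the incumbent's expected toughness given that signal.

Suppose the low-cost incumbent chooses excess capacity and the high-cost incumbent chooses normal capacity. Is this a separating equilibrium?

Under separation the entrant infers type exactly: excess capacity → low-cost (pays 78), normal capacity → high-cost (pays 24).
Low-cost: excess capacity gives 78 − 15 = 63; normal capacity gives 24 − 0 = 24. No deviation. ✓
High-cost: normal capacity gives 24 − 0 = 24; excess capacity gives 78 − 76 = 2. No deviation. ✓
Both incentive constraints hold.

Yes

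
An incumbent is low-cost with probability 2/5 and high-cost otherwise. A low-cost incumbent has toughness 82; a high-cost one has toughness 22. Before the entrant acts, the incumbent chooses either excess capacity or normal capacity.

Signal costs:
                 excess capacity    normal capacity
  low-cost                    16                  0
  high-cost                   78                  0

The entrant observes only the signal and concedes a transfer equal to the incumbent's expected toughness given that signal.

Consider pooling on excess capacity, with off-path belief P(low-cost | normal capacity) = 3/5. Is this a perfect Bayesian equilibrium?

At the pooled signal (excess capacity) the entrant holds the prior 2/5 and pays 2/5·82 + 3/5·22 = 46. Off-path (normal capacity) belief 3/5 gives 3/5·82 + 2/5·22 = 58.
Low-cost: excess capacity gives 46 − 16 = 30; normal capacity gives 58 − 0 = 58. Deviates. ✗
High-cost: excess capacity gives 46 − 78 = -32; normal capacity gives 58 − 0 = 58. Deviates. ✗

No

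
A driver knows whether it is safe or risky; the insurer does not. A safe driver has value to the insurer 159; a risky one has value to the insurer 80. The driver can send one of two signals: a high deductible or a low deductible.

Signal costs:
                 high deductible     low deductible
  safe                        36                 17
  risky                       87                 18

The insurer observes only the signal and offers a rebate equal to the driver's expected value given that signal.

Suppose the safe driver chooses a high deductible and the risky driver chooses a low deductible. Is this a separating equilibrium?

No

If types separate, high deductible earns payment 159 and low deductible earns 80.
Safe: high deductible gives 159 − 36 = 123; low deductible gives 80 − 17 = 63. No deviation. ✓
Risky: low deductible gives 80 − 18 = 62; high deductible gives 159 − 87 = 72. Would deviate. ✗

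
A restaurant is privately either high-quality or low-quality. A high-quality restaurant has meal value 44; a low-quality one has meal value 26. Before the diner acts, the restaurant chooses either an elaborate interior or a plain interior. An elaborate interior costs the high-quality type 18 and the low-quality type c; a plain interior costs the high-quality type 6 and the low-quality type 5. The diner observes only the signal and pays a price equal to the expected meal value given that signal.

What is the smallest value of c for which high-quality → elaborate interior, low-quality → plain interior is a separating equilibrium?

Under separation: elaborate interior → high-quality (pays 44); plain interior → low-quality (pays 26).
High-quality: 44 − 18 = 26 ≥ 26 − 6 = 20. Holds regardless of c. ✓
Low-quality: 26 − 5 ≥ 44 − c, so c ≥ 44 − 21 = 23.

23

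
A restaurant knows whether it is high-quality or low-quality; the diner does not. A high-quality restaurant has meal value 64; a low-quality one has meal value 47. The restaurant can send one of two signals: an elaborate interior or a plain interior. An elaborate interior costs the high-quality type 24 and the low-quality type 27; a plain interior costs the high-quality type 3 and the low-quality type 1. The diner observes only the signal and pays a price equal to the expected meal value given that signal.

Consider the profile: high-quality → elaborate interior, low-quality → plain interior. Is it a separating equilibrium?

If types separate, elaborate interior earns payment 64 and plain interior earns 47.
High-quality: elaborate interior gives 64 − 24 = 40; plain interior gives 47 − 3 = 44. Would deviate. ✗
Low-quality: plain interior gives 47 − 1 = 46; elaborate interior gives 64 − 27 = 37. No deviation. ✓

No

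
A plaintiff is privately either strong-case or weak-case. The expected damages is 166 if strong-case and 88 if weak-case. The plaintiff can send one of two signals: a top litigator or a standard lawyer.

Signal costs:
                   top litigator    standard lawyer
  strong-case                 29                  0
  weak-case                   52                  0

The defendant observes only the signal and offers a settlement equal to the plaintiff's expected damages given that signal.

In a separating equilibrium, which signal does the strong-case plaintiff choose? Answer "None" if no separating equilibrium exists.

Try strong-case → top litigator, weak-case → standard lawyer:
  Under separation the defendant infers type exactly: top litigator → strong-case (pays 166), standard lawyer → weak-case (pays 88).
  Strong-case: top litigator gives 166 − 29 = 137; standard lawyer gives 88 − 0 = 88. No deviation. ✓
  Weak-case: standard lawyer gives 88 − 0 = 88; top litigator gives 166 − 52 = 114. Would deviate. ✗
Try strong-case → standard lawyer, weak-case → top litigator:
  Under separation the defendant infers type exactly: standard lawyer → strong-case (pays 166), top litigator → weak-case (pays 88).
  Strong-case: standard lawyer gives 166 − 0 = 166; top litigator gives 88 − 29 = 59. No deviation. ✓
  Weak-case: top litigator gives 88 − 52 = 36; standard lawyer gives 166 − 0 = 166. Would deviate. ✗
Neither assignment is incentive-compatible.

None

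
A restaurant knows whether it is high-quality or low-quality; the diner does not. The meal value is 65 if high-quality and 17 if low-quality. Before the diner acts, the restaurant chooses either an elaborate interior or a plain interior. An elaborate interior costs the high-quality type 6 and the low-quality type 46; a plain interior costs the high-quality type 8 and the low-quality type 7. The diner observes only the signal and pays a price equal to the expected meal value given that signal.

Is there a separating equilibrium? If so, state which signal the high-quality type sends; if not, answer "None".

Try high-quality → elaborate interior, low-quality → plain interior:
  Under separation the diner infers type exactly: elaborate interior → high-quality (pays 65), plain interior → low-quality (pays 17).
  High-quality: elaborate interior gives 65 − 6 = 59; plain interior gives 17 − 8 = 9. No deviation. ✓
  Low-quality: plain interior gives 17 − 7 = 10; elaborate interior gives 65 − 46 = 19. Would deviate. ✗
Try high-quality → plain interior, low-quality → elaborate interior:
  Under separation the diner infers type exactly: plain interior → high-quality (pays 65), elaborate interior → low-quality (pays 17).
  High-quality: plain interior gives 65 − 8 = 57; elaborate interior gives 17 − 6 = 11. No deviation. ✓
  Low-quality: elaborate interior gives 17 − 46 = -29; plain interior gives 65 − 7 = 58. Would deviate. ✗
Neither assignment is incentive-compatible.

None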